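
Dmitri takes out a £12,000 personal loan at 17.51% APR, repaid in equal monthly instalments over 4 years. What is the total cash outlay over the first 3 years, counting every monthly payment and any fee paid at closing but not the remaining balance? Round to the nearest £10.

At 17.51% the monthly rate is 0.0145917, so the payment is 12,000 × 0.0145917 / (1 − 1.0145917^−48) = £349.43.
Total outlay = 36 × £349.43 = £12,579.48.

£12,580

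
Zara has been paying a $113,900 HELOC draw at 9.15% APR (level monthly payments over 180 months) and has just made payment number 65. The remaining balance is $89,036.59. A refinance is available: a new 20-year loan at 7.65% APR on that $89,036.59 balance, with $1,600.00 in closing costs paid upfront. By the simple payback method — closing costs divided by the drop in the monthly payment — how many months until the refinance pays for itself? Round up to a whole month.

Current payment = 113,900 × 9.15%/12 / (1 − (1+0.0076250)^−180) = $1,165.44.
Refinanced payment = 89,036.59 × 0.0063750 / (1 − (1+0.0063750)^−240) = $725.46.
Monthly savings = $1,165.44 − $725.46 = $439.98.
Break-even = $1,600.00 / $439.98 = 3.64 → 4 months.

4 months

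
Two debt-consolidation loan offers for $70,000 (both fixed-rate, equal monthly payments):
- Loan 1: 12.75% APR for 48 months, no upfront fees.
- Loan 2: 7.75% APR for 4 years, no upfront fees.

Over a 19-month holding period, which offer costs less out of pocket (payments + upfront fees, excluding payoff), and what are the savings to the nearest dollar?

Loan 2 by $3,202

Loan 1: monthly rate = 12.75%/12 = 0.0106250; payment = 70,000 × 0.0106250 / (1 − (1+0.0106250)^−48) = $1,869.25.
Loan 2: monthly rate = 7.75%/12 = 0.0064583; payment = 70,000 × 0.0064583 / (1 − (1+0.0064583)^−48) = $1,700.70.
Over 19 months: Loan 1 costs 19 × $1,869.25 = $35,515.75; Loan 2 costs 19 × $1,700.70 = $32,313.30.
Loan 2 is cheaper by $35,515.75 − $32,313.30 = $3,202.45.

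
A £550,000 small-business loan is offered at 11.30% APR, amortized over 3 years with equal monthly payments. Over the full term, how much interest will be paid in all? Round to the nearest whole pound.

£101,043

At 11.30% the monthly rate is 0.0094167, so the payment is 550,000 × 0.0094167 / (1 − 1.0094167^−36) = £18,084.53.
Total paid = 36 × £18,084.53 = £651,043.08; interest = £651,043.08 − £550,000 = £101,043.08.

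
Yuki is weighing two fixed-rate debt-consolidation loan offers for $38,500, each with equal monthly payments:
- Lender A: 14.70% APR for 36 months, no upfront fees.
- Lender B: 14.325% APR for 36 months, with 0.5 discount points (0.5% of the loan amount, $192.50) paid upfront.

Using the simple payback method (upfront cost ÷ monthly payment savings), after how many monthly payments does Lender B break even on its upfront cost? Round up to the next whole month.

Lender A: at 14.70% the monthly rate is 0.0122500, so the payment is 38,500 × 0.0122500 / (1 − 1.0122500^−36) = $1,328.97.
Lender B: monthly rate = 14.325%/12 = 0.0119375; payment = 38,500 × 0.0119375 / (1 − (1+0.0119375)^−36) = $1,321.92.
Monthly savings = $1,328.97 − $1,321.92 = $7.05.
Break-even = $192.50 / $7.05 = 27.30 → 28 months.

28 months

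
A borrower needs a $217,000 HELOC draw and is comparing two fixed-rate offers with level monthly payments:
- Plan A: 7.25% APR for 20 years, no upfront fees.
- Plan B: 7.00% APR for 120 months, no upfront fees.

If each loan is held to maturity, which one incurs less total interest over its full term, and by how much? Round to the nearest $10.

Plan B by $109,280

Plan A: at 7.25% the monthly rate is 0.0060417, so the payment is 217,000 × 0.0060417 / (1 − 1.0060417^−240) = $1,715.12.
Total interest on Plan A = 240 × $1,715.12 − $217,000 = $194,628.80.
Plan B: at 7.00% the monthly rate is 0.0058333, so the payment is 217,000 × 0.0058333 / (1 − 1.0058333^−120) = $2,519.55.
Total interest on Plan B = 120 × $2,519.55 − $217,000 = $85,346.00.
Plan B is lower by $109,282.80.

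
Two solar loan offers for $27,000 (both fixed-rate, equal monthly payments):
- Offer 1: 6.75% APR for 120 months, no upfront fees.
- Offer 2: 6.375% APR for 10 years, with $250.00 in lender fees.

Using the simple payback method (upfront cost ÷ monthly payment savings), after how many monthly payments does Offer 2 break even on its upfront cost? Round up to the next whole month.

49 months

Offer 1: monthly rate = 6.75%/12 = 0.0056250; payment = 27,000 × 0.0056250 / (1 − (1+0.0056250)^−120) = $310.03.
Offer 2: at 6.375% the monthly rate is 0.0053125, so the payment is 27,000 × 0.0053125 / (1 − 1.0053125^−120) = $304.87.
Monthly savings = $310.03 − $304.87 = $5.16.
Break-even = $250.00 / $5.16 = 48.45 → 49 months.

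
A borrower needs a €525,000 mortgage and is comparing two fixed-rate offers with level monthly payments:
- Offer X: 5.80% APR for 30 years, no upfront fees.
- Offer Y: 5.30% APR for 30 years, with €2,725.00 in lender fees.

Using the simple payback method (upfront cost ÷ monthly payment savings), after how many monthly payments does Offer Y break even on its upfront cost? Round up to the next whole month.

Offer X: monthly rate = 5.8%/12 = 0.0048333; payment = 525,000 × 0.0048333 / (1 − (1+0.0048333)^−360) = €3,080.45.
Offer Y: at 5.30% the monthly rate is 0.0044167, so the payment is 525,000 × 0.0044167 / (1 − 1.0044167^−360) = €2,915.35.
Monthly savings = €3,080.45 − €2,915.35 = €165.10.
Break-even = €2,725.00 / €165.10 = 16.51 → 17 months.

17 months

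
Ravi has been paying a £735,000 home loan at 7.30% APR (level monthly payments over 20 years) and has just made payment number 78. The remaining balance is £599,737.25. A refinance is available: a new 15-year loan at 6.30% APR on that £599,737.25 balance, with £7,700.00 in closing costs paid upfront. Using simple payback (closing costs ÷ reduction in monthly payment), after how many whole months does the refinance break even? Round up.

12 months

Current payment = 735,000 × 7.3%/12 / (1 − (1+0.0060833)^−240) = £5,831.55.
Refinanced payment = 599,737.25 × 0.0052500 / (1 − (1+0.0052500)^−180) = £5,158.64.
Monthly savings = £5,831.55 − £5,158.64 = £672.91.
Break-even = £7,700.00 / £672.91 = 11.44 → 12 months.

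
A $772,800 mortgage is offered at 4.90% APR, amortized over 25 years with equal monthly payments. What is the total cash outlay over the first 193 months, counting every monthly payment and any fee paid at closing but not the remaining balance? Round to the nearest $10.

At 4.90% the monthly rate is 0.0040833, so the payment is 772,800 × 0.0040833 / (1 − 1.0040833^−300) = $4,472.80.
Total outlay = 193 × $4,472.80 = $863,250.40.

$863,250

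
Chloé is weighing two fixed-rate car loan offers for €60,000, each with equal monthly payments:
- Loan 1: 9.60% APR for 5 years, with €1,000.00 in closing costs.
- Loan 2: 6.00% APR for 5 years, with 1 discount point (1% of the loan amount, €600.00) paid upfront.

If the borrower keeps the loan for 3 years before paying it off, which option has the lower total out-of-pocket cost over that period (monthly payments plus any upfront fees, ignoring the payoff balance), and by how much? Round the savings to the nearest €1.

Loan 1: at 9.60% the monthly rate is 0.0080000, so the payment is 60,000 × 0.0080000 / (1 − 1.0080000^−60) = €1,263.05.
Loan 2: at 6.00% the monthly rate is 0.0050000, so the payment is 60,000 × 0.0050000 / (1 − 1.0050000^−60) = €1,159.97.
Over 36 months: Loan 1 costs 36 × €1,263.05 + €1,000.00 = €46,469.80; Loan 2 costs 36 × €1,159.97 + €600.00 = €42,358.92.
Loan 2 is cheaper by €46,469.80 − €42,358.92 = €4,110.88.

Loan 2 by €4,111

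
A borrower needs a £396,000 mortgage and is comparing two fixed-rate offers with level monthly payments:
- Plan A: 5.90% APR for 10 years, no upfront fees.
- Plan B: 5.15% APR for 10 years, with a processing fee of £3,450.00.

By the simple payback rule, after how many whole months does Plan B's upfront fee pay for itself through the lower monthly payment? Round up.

24 months

Plan A: at 5.90% the monthly rate is 0.0049167, so the payment is 396,000 × 0.0049167 / (1 − 1.0049167^−120) = £4,376.55.
Plan B: at 5.15% the monthly rate is 0.0042917, so the payment is 396,000 × 0.0042917 / (1 − 1.0042917^−120) = £4,229.29.
Monthly savings = £4,376.55 − £4,229.29 = £147.26.
Break-even = £3,450.00 / £147.26 = 23.43 → 24 months.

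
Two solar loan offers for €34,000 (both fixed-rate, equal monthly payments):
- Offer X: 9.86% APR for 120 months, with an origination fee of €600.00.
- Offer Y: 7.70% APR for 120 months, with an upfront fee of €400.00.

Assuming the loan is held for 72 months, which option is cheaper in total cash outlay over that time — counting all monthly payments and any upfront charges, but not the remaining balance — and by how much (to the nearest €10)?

Offer Y by €3,050

Offer X: monthly rate = 9.86%/12 = 0.0082167; payment = 34,000 × 0.0082167 / (1 − (1+0.0082167)^−120) = €446.68.
Offer Y: monthly rate = 7.7%/12 = 0.0064167; payment = 34,000 × 0.0064167 / (1 − (1+0.0064167)^−120) = €407.14.
Over 72 months: Offer X costs 72 × €446.68 + €600.00 = €32,760.96; Offer Y costs 72 × €407.14 + €400.00 = €29,714.08.
Offer Y is cheaper by €32,760.96 − €29,714.08 = €3,046.88.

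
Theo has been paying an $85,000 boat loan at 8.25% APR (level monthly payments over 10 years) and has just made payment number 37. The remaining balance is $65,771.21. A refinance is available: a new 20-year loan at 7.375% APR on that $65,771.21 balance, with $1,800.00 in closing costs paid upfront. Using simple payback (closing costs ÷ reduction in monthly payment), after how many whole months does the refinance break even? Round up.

Current payment = 85,000 × 8.25%/12 / (1 − (1+0.0068750)^−120) = $1,042.55.
Refinanced payment = 65,771.21 × 0.0061458 / (1 − (1+0.0061458)^−240) = $524.83.
Monthly savings = $1,042.55 − $524.83 = $517.72.
Break-even = $1,800.00 / $517.72 = 3.48 → 4 months.

4 months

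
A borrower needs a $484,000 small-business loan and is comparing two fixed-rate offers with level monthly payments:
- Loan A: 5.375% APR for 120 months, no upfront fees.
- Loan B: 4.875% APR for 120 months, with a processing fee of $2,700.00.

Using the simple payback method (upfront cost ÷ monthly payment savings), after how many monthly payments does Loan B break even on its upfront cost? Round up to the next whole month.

23 months

Loan A: monthly rate = 5.375%/12 = 0.0044792; payment = 484,000 × 0.0044792 / (1 − (1+0.0044792)^−120) = $5,222.74.
Loan B: monthly rate = 4.875%/12 = 0.0040625; payment = 484,000 × 0.0040625 / (1 − (1+0.0040625)^−120) = $5,104.05.
Monthly savings = $5,222.74 − $5,104.05 = $118.69.
Break-even = $2,700.00 / $118.69 = 22.75 → 23 months.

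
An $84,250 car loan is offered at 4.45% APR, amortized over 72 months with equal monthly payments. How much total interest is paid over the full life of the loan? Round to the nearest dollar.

$11,902

Monthly rate = 4.45%/12 = 0.0037083; payment = 84,250 × 0.0037083 / (1 − (1+0.0037083)^−72) = $1,335.45.
Total paid = 72 × $1,335.45 = $96,152.40; interest = $96,152.40 − $84,250 = $11,902.40.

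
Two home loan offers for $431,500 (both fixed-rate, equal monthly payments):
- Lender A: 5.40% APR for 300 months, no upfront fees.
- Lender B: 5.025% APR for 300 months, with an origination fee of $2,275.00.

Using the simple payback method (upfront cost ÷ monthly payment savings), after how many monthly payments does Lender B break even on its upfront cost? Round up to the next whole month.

24 months

Lender A: monthly rate = 5.4%/12 = 0.0045000; payment = 431,500 × 0.0045000 / (1 − (1+0.0045000)^−300) = $2,624.08.
Lender B: at 5.025% the monthly rate is 0.0041875, so the payment is 431,500 × 0.0041875 / (1 − 1.0041875^−300) = $2,528.80.
Monthly savings = $2,624.08 − $2,528.80 = $95.28.
Break-even = $2,275.00 / $95.28 = 23.88 → 24 months.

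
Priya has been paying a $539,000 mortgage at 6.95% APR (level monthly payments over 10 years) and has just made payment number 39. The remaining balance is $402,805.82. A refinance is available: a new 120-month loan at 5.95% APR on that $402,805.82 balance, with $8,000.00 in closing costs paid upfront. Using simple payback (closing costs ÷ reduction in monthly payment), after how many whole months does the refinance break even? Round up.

Current payment = 539,000 × 6.95%/12 / (1 − (1+0.0057917)^−120) = $6,244.37.
Refinanced payment = 402,805.82 × 0.0049583 / (1 − (1+0.0049583)^−120) = $4,461.86.
Monthly savings = $6,244.37 − $4,461.86 = $1,782.51.
Break-even = $8,000.00 / $1,782.51 = 4.49 → 5 months.

5 months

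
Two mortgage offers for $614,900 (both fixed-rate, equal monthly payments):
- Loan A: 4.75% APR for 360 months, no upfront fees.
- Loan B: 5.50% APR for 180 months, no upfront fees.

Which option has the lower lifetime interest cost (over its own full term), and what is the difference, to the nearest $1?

Loan B by $250,375

Loan A: at 4.75% the monthly rate is 0.0039583, so the payment is 614,900 × 0.0039583 / (1 − 1.0039583^−360) = $3,207.61.
Total interest on Loan A = 360 × $3,207.61 − $614,900 = $539,839.60.
Loan B: at 5.50% the monthly rate is 0.0045833, so the payment is 614,900 × 0.0045833 / (1 − 1.0045833^−180) = $5,024.25.
Total interest on Loan B = 180 × $5,024.25 − $614,900 = $289,465.00.
Loan B is lower by $250,374.60.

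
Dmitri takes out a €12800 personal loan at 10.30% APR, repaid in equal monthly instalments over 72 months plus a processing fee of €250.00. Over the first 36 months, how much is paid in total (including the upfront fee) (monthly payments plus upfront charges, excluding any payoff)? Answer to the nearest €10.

Monthly rate = 10.3%/12 = 0.0085833; payment = 12,800 × 0.0085833 / (1 − (1+0.0085833)^−72) = €239.07.
Total outlay = 36 × €239.07 + €250.00 = €8,856.52.

€8,860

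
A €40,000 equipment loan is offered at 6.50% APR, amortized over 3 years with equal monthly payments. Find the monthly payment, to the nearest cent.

€1,225.96

Monthly rate = 6.5%/12 = 0.0054167; payment = 40,000 × 0.0054167 / (1 − (1+0.0054167)^−36) = €1,225.96.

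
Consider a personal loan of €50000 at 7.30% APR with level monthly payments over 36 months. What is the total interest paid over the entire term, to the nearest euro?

€5,826

At 7.30% the monthly rate is 0.0060833, so the payment is 50,000 × 0.0060833 / (1 − 1.0060833^−36) = €1,550.72.
Total paid = 36 × €1,550.72 = €55,825.92; interest = €55,825.92 − €50,000 = €5,825.92.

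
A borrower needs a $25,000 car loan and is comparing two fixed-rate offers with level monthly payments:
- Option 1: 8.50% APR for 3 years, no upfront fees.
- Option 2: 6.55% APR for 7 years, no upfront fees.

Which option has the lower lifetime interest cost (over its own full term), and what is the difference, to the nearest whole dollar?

Option 1 by $2,824

Option 1: monthly rate = 8.5%/12 = 0.0070833; payment = 25,000 × 0.0070833 / (1 − (1+0.0070833)^−36) = $789.19.
Total interest on Option 1 = 36 × $789.19 − $25,000 = $3,410.84.
Option 2: at 6.55% the monthly rate is 0.0054583, so the payment is 25,000 × 0.0054583 / (1 − 1.0054583^−84) = $371.84.
Total interest on Option 2 = 84 × $371.84 − $25,000 = $6,234.56.
Option 1 is lower by $2,823.72.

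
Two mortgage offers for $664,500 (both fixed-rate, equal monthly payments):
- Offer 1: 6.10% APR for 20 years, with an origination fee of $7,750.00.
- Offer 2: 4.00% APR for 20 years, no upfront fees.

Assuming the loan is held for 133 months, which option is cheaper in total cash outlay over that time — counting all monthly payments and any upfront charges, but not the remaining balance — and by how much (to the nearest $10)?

Offer 1: monthly rate = 6.1%/12 = 0.0050833; payment = 664,500 × 0.0050833 / (1 − (1+0.0050833)^−240) = $4,799.10.
Offer 2: monthly rate = 4%/12 = 0.0033333; payment = 664,500 × 0.0033333 / (1 − (1+0.0033333)^−240) = $4,026.74.
Over 133 months: Offer 1 costs 133 × $4,799.10 + $7,750.00 = $646,030.30; Offer 2 costs 133 × $4,026.74 = $535,556.42.
Offer 2 is cheaper by $646,030.30 − $535,556.42 = $110,473.88.

Offer 2 by $110,470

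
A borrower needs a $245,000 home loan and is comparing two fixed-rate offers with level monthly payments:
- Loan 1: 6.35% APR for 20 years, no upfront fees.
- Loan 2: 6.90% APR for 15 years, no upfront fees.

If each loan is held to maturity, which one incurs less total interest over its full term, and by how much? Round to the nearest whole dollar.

Loan 2 by $39,298

Loan 1: monthly rate = 6.35%/12 = 0.0052917; payment = 245,000 × 0.0052917 / (1 − (1+0.0052917)^−240) = $1,805.08.
Total interest on Loan 1 = 240 × $1,805.08 − $245,000 = $188,219.20.
Loan 2: monthly rate = 6.9%/12 = 0.0057500; payment = 245,000 × 0.0057500 / (1 − (1+0.0057500)^−180) = $2,188.45.
Total interest on Loan 2 = 180 × $2,188.45 − $245,000 = $148,921.00.
Loan 2 is lower by $39,298.20.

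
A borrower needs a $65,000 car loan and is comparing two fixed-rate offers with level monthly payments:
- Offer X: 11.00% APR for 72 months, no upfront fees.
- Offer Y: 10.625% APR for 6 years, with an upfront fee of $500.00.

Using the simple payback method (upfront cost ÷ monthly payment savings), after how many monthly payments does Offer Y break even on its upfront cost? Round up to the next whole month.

Offer X: monthly rate = 11%/12 = 0.0091667; payment = 65,000 × 0.0091667 / (1 − (1+0.0091667)^−72) = $1,237.22.
Offer Y: at 10.625% the monthly rate is 0.0088542, so the payment is 65,000 × 0.0088542 / (1 − 1.0088542^−72) = $1,224.77.
Monthly savings = $1,237.22 − $1,224.77 = $12.45.
Break-even = $500.00 / $12.45 = 40.16 → 41 months.

41 months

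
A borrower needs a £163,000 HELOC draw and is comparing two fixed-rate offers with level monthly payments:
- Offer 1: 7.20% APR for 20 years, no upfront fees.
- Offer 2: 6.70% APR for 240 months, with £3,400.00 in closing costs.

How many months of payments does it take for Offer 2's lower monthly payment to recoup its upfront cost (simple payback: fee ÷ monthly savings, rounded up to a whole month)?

Offer 1: monthly rate = 7.2%/12 = 0.0060000; payment = 163,000 × 0.0060000 / (1 − (1+0.0060000)^−240) = £1,283.38.
Offer 2: at 6.70% the monthly rate is 0.0055833, so the payment is 163,000 × 0.0055833 / (1 − 1.0055833^−240) = £1,234.55.
Monthly savings = £1,283.38 − £1,234.55 = £48.83.
Break-even = £3,400.00 / £48.83 = 69.63 → 70 months.

70 months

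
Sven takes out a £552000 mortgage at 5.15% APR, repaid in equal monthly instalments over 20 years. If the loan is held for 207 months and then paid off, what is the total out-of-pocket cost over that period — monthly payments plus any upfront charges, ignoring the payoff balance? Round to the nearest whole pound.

£763,592

At 5.15% the monthly rate is 0.0042917, so the payment is 552,000 × 0.0042917 / (1 − 1.0042917^−240) = £3,688.85.
Total outlay = 207 × £3,688.85 = £763,591.95.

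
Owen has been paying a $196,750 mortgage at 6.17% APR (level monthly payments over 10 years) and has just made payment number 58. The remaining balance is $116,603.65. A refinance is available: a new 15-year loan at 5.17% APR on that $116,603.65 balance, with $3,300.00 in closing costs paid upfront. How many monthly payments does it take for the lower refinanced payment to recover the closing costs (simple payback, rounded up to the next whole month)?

Current payment = 196,750 × 6.17%/12 / (1 − (1+0.0051417)^−120) = $2,201.16.
Refinanced payment = 116,603.65 × 0.0043083 / (1 − (1+0.0043083)^−180) = $932.45.
Monthly savings = $2,201.16 − $932.45 = $1,268.71.
Break-even = $3,300.00 / $1,268.71 = 2.60 → 3 months.

3 months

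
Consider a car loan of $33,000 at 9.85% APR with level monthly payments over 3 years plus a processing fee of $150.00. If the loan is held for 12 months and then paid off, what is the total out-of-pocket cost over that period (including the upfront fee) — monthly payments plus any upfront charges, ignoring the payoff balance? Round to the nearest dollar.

At 9.85% the monthly rate is 0.0082083, so the payment is 33,000 × 0.0082083 / (1 − 1.0082083^−36) = $1,062.49.
Total outlay = 12 × $1,062.49 + $150.00 = $12,899.88.

$12,900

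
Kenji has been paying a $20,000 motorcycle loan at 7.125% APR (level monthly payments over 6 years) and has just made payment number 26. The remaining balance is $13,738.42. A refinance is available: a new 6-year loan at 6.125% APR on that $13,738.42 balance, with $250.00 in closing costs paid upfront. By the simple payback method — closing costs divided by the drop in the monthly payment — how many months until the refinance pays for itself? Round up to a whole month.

Current payment = 20,000 × 7.125%/12 / (1 − (1+0.0059375)^−72) = $342.18.
Refinanced payment = 13,738.42 × 0.0051042 / (1 − (1+0.0051042)^−72) = $228.50.
Monthly savings = $342.18 − $228.50 = $113.68.
Break-even = $250.00 / $113.68 = 2.20 → 3 months.

3 months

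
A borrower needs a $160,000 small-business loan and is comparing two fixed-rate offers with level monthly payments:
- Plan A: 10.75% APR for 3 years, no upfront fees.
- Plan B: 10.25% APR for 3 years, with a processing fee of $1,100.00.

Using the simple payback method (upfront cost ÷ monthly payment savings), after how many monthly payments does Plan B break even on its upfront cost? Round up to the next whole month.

30 months

Plan A: monthly rate = 10.75%/12 = 0.0089583; payment = 160,000 × 0.0089583 / (1 − (1+0.0089583)^−36) = $5,219.27.
Plan B: monthly rate = 10.25%/12 = 0.0085417; payment = 160,000 × 0.0085417 / (1 − (1+0.0085417)^−36) = $5,181.55.
Monthly savings = $5,219.27 − $5,181.55 = $37.72.
Break-even = $1,100.00 / $37.72 = 29.16 → 30 months.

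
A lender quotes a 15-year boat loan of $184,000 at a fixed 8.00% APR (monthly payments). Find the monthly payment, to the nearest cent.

At 8.00% the monthly rate is 0.0066667, so the payment is 184,000 × 0.0066667 / (1 − 1.0066667^−180) = $1,758.40.

$1,758.40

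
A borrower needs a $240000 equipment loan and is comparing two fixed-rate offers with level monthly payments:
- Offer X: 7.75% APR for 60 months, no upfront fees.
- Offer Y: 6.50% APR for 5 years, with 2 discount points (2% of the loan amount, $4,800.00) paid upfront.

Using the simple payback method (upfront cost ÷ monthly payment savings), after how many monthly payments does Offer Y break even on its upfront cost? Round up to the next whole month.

34 months

Offer X: monthly rate = 7.75%/12 = 0.0064583; payment = 240,000 × 0.0064583 / (1 − (1+0.0064583)^−60) = $4,837.67.
Offer Y: monthly rate = 6.5%/12 = 0.0054167; payment = 240,000 × 0.0054167 / (1 − (1+0.0054167)^−60) = $4,695.88.
Monthly savings = $4,837.67 − $4,695.88 = $141.79.
Break-even = $4,800.00 / $141.79 = 33.85 → 34 months.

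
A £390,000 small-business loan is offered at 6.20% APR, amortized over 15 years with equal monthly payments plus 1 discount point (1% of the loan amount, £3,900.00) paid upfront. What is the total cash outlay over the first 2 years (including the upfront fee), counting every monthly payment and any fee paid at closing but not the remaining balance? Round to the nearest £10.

£83,900

At 6.20% the monthly rate is 0.0051667, so the payment is 390,000 × 0.0051667 / (1 − 1.0051667^−180) = £3,333.33.
Total outlay = 24 × £3,333.33 + £3,900.00 = £83,899.92.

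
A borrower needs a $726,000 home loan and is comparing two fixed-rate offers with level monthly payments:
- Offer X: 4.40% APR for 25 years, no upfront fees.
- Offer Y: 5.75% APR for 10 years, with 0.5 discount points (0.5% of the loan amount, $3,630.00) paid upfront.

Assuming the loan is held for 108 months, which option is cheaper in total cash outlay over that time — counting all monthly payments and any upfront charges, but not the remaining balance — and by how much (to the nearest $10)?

Offer X by $432,930

Offer X: monthly rate = 4.4%/12 = 0.0036667; payment = 726,000 × 0.0036667 / (1 − (1+0.0036667)^−300) = $3,994.25.
Offer Y: at 5.75% the monthly rate is 0.0047917, so the payment is 726,000 × 0.0047917 / (1 − 1.0047917^−120) = $7,969.25.
Over 108 months: Offer X costs 108 × $3,994.25 = $431,379.00; Offer Y costs 108 × $7,969.25 + $3,630.00 = $864,309.00.
Offer X is cheaper by $864,309.00 − $431,379.00 = $432,930.00.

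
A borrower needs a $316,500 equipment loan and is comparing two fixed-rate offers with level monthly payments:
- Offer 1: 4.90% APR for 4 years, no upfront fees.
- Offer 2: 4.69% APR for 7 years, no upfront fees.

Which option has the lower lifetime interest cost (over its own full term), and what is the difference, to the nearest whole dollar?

Offer 1: monthly rate = 4.9%/12 = 0.0040833; payment = 316,500 × 0.0040833 / (1 − (1+0.0040833)^−48) = $7,274.44.
Total interest on Offer 1 = 48 × $7,274.44 − $316,500 = $32,673.12.
Offer 2: monthly rate = 4.69%/12 = 0.0039083; payment = 316,500 × 0.0039083 / (1 − (1+0.0039083)^−84) = $4,427.42.
Total interest on Offer 2 = 84 × $4,427.42 − $316,500 = $55,403.28.
Offer 1 is lower by $22,730.16.

Offer 1 by $22,730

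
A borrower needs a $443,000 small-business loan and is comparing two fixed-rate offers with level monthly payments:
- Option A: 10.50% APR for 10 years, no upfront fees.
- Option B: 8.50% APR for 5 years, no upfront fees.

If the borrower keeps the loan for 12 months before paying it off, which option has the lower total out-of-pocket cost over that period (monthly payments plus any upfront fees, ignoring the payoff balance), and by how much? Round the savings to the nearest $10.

Option A by $37,330

Option A: monthly rate = 10.5%/12 = 0.0087500; payment = 443,000 × 0.0087500 / (1 − (1+0.0087500)^−120) = $5,977.62.
Option B: monthly rate = 8.5%/12 = 0.0070833; payment = 443,000 × 0.0070833 / (1 − (1+0.0070833)^−60) = $9,088.82.
Over 12 months: Option A costs 12 × $5,977.62 = $71,731.44; Option B costs 12 × $9,088.82 = $109,065.84.
Option A is cheaper by $109,065.84 − $71,731.44 = $37,334.40.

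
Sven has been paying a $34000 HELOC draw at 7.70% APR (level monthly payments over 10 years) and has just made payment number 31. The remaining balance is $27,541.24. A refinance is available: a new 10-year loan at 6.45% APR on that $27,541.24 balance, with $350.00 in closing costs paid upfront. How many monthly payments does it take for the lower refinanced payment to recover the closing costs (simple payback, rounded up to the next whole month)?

Current payment = 34,000 × 7.7%/12 / (1 − (1+0.0064167)^−120) = $407.14.
Refinanced payment = 27,541.24 × 0.0053750 / (1 − (1+0.0053750)^−120) = $312.03.
Monthly savings = $407.14 − $312.03 = $95.11.
Break-even = $350.00 / $95.11 = 3.68 → 4 months.

4 months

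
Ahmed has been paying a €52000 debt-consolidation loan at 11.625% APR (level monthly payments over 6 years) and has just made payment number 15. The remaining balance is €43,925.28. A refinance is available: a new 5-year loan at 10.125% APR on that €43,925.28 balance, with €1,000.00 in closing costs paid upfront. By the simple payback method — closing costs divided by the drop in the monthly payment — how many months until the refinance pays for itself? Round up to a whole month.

Current payment = 52,000 × 11.625%/12 / (1 − (1+0.0096875)^−72) = €1,006.50.
Refinanced payment = 43,925.28 × 0.0084375 / (1 − (1+0.0084375)^−60) = €935.99.
Monthly savings = €1,006.50 − €935.99 = €70.51.
Break-even = €1,000.00 / €70.51 = 14.18 → 15 months.

15 months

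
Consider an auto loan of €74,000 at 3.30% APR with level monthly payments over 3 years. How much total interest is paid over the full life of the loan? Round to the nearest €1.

€3,825

At 3.30% the monthly rate is 0.0027500, so the payment is 74,000 × 0.0027500 / (1 − 1.0027500^−36) = €2,161.81.
Total paid = 36 × €2,161.81 = €77,825.16; interest = €77,825.16 − €74,000 = €3,825.16.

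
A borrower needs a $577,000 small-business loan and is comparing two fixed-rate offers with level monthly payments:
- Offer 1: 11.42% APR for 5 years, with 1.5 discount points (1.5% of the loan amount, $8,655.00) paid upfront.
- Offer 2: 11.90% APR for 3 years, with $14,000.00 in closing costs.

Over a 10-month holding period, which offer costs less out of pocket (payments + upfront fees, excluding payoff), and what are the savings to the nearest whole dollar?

Offer 1: at 11.42% the monthly rate is 0.0095167, so the payment is 577,000 × 0.0095167 / (1 − 1.0095167^−60) = $12,666.57.
Offer 2: monthly rate = 11.9%/12 = 0.0099167; payment = 577,000 × 0.0099167 / (1 − (1+0.0099167)^−36) = $19,137.11.
Over 10 months: Offer 1 costs 10 × $12,666.57 + $8,655.00 = $135,320.70; Offer 2 costs 10 × $19,137.11 + $14,000.00 = $205,371.10.
Offer 1 is cheaper by $205,371.10 − $135,320.70 = $70,050.40.

Offer 1 by $70,050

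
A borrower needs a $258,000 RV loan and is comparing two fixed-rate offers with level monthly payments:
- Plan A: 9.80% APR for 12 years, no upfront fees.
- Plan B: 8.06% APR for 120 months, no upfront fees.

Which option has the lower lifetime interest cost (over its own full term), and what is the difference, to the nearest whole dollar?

Plan A: monthly rate = 9.8%/12 = 0.0081667; payment = 258,000 × 0.0081667 / (1 − (1+0.0081667)^−144) = $3,053.57.
Total interest on Plan A = 144 × $3,053.57 − $258,000 = $181,714.08.
Plan B: at 8.06% the monthly rate is 0.0067167, so the payment is 258,000 × 0.0067167 / (1 − 1.0067167^−120) = $3,138.44.
Total interest on Plan B = 120 × $3,138.44 − $258,000 = $118,612.80.
Plan B is lower by $63,101.28.

Plan B by $63,101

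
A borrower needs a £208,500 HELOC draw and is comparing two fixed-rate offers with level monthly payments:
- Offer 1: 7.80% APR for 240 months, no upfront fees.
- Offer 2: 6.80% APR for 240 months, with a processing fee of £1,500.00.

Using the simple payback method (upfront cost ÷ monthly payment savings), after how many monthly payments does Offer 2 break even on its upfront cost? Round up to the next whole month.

12 months

Offer 1: monthly rate = 7.8%/12 = 0.0065000; payment = 208,500 × 0.0065000 / (1 − (1+0.0065000)^−240) = £1,718.12.
Offer 2: monthly rate = 6.8%/12 = 0.0056667; payment = 208,500 × 0.0056667 / (1 − (1+0.0056667)^−240) = £1,591.56.
Monthly savings = £1,718.12 − £1,591.56 = £126.56.
Break-even = £1,500.00 / £126.56 = 11.85 → 12 months.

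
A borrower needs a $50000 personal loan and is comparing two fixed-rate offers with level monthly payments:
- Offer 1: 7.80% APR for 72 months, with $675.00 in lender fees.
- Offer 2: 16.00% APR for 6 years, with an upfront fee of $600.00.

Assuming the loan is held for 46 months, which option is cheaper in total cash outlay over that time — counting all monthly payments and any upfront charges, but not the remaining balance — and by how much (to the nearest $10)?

Offer 1: at 7.80% the monthly rate is 0.0065000, so the payment is 50,000 × 0.0065000 / (1 − 1.0065000^−72) = $871.79.
Offer 2: at 16.00% the monthly rate is 0.0133333, so the payment is 50,000 × 0.0133333 / (1 − 1.0133333^−72) = $1,084.59.
Over 46 months: Offer 1 costs 46 × $871.79 + $675.00 = $40,777.34; Offer 2 costs 46 × $1,084.59 + $600.00 = $50,491.14.
Offer 1 is cheaper by $50,491.14 − $40,777.34 = $9,713.80.

Offer 1 by $9,710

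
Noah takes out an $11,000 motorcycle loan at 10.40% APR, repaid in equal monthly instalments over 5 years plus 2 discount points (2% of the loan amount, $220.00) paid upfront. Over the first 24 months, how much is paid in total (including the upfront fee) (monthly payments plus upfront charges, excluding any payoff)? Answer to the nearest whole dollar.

$5,881

At 10.40% the monthly rate is 0.0086667, so the payment is 11,000 × 0.0086667 / (1 − 1.0086667^−60) = $235.89.
Total outlay = 24 × $235.89 + $220.00 = $5,881.36.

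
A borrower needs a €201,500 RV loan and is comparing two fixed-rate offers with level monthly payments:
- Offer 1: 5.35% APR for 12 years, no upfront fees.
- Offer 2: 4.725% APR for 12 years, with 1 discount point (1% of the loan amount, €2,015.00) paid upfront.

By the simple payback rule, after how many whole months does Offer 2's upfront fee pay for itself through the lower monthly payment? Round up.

Offer 1: monthly rate = 5.35%/12 = 0.0044583; payment = 201,500 × 0.0044583 / (1 − (1+0.0044583)^−144) = €1,899.23.
Offer 2: at 4.725% the monthly rate is 0.0039375, so the payment is 201,500 × 0.0039375 / (1 − 1.0039375^−144) = €1,835.98.
Monthly savings = €1,899.23 − €1,835.98 = €63.25.
Break-even = €2,015.00 / €63.25 = 31.86 → 32 months.

32 months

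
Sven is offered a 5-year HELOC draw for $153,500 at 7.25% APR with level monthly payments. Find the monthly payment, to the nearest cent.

At 7.25% the monthly rate is 0.0060417, so the payment is 153,500 × 0.0060417 / (1 − 1.0060417^−60) = $3,057.62.

$3,057.62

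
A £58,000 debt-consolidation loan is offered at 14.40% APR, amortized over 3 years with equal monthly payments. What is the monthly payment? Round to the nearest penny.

£1,993.59

Monthly rate = 14.4%/12 = 0.0120000; payment = 58,000 × 0.0120000 / (1 − (1+0.0120000)^−36) = £1,993.59.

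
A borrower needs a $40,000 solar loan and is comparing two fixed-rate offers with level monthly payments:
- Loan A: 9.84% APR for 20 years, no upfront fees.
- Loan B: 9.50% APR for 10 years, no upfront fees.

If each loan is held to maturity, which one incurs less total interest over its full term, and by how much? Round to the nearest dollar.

Loan B by $29,516

Loan A: at 9.84% the monthly rate is 0.0082000, so the payment is 40,000 × 0.0082000 / (1 − 1.0082000^−240) = $381.78.
Total interest on Loan A = 240 × $381.78 − $40,000 = $51,627.20.
Loan B: at 9.50% the monthly rate is 0.0079167, so the payment is 40,000 × 0.0079167 / (1 − 1.0079167^−120) = $517.59.
Total interest on Loan B = 120 × $517.59 − $40,000 = $22,110.80.
Loan B is lower by $29,516.40.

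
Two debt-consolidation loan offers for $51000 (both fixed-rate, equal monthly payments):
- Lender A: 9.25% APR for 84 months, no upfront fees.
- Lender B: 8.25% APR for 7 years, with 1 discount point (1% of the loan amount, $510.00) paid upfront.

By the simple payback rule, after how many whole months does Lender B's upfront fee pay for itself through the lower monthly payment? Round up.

Lender A: monthly rate = 9.25%/12 = 0.0077083; payment = 51,000 × 0.0077083 / (1 − (1+0.0077083)^−84) = $827.03.
Lender B: at 8.25% the monthly rate is 0.0068750, so the payment is 51,000 × 0.0068750 / (1 − 1.0068750^−84) = $801.26.
Monthly savings = $827.03 − $801.26 = $25.77.
Break-even = $510.00 / $25.77 = 19.79 → 20 months.

20 months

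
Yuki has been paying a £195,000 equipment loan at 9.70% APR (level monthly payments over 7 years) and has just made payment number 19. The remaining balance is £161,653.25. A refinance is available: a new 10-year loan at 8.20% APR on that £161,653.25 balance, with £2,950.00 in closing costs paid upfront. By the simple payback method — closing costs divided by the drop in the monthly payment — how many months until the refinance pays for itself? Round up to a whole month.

3 months

Current payment = 195,000 × 9.7%/12 / (1 − (1+0.0080833)^−84) = £3,207.08.
Refinanced payment = 161,653.25 × 0.0068333 / (1 − (1+0.0068333)^−120) = £1,978.43.
Monthly savings = £3,207.08 − £1,978.43 = £1,228.65.
Break-even = £2,950.00 / £1,228.65 = 2.40 → 3 months.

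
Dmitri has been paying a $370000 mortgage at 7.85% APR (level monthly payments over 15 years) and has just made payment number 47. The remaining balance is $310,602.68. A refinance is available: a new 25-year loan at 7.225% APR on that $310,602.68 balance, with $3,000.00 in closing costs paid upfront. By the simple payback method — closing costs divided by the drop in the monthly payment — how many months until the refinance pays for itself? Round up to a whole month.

3 months

Current payment = 370,000 × 7.85%/12 / (1 − (1+0.0065417)^−180) = $3,503.95.
Refinanced payment = 310,602.68 × 0.0060208 / (1 − (1+0.0060208)^−300) = $2,240.06.
Monthly savings = $3,503.95 − $2,240.06 = $1,263.89.
Break-even = $3,000.00 / $1,263.89 = 2.37 → 3 months.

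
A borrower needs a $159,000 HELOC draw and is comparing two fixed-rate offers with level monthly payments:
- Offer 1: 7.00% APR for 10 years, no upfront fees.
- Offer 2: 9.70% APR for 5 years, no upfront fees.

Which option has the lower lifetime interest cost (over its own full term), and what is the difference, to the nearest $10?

Offer 2 by $20,240

Offer 1: monthly rate = 7%/12 = 0.0058333; payment = 159,000 × 0.0058333 / (1 − (1+0.0058333)^−120) = $1,846.12.
Total interest on Offer 1 = 120 × $1,846.12 − $159,000 = $62,534.40.
Offer 2: monthly rate = 9.7%/12 = 0.0080833; payment = 159,000 × 0.0080833 / (1 − (1+0.0080833)^−60) = $3,354.86.
Total interest on Offer 2 = 60 × $3,354.86 − $159,000 = $42,291.60.
Offer 2 is lower by $20,242.80.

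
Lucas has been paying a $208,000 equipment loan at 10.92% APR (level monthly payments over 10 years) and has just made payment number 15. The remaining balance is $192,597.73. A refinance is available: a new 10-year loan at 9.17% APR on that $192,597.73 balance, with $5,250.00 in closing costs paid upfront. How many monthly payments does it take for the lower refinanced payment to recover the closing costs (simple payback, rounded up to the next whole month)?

Current payment = 208,000 × 10.92%/12 / (1 − (1+0.0091000)^−120) = $2,855.79.
Refinanced payment = 192,597.73 × 0.0076417 / (1 − (1+0.0076417)^−120) = $2,457.50.
Monthly savings = $2,855.79 − $2,457.50 = $398.29.
Break-even = $5,250.00 / $398.29 = 13.18 → 14 months.

14 months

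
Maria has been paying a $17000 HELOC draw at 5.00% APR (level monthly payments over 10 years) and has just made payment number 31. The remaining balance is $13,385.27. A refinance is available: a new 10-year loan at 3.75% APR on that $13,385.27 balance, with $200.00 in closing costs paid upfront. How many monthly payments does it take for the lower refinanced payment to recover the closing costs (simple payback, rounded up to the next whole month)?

5 months

Current payment = 17,000 × 5%/12 / (1 − (1+0.0041667)^−120) = $180.31.
Refinanced payment = 13,385.27 × 0.0031250 / (1 − (1+0.0031250)^−120) = $133.93.
Monthly savings = $180.31 − $133.93 = $46.38.
Break-even = $200.00 / $46.38 = 4.31 → 5 months.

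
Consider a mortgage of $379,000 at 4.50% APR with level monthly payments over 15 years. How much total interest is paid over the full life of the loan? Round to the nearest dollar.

Monthly rate = 4.5%/12 = 0.0037500; payment = 379,000 × 0.0037500 / (1 − (1+0.0037500)^−180) = $2,899.32.
Total paid = 180 × $2,899.32 = $521,877.60; interest = $521,877.60 − $379,000 = $142,877.60.

$142,878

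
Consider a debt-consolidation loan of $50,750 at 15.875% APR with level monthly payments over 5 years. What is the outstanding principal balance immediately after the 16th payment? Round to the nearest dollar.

$40,854

With monthly rate i = 15.875%/12 = 0.0132292, the balance after k of n payments is P · [(1+i)^n − (1+i)^k] / [(1+i)^n − 1].
(1+0.0132292)^60 = 2.20019397 and (1+0.0132292)^16 = 1.23402207, so the balance is 50,750 × (2.20019397 − 1.23402207) / (2.20019397 − 1) = $40,854.42.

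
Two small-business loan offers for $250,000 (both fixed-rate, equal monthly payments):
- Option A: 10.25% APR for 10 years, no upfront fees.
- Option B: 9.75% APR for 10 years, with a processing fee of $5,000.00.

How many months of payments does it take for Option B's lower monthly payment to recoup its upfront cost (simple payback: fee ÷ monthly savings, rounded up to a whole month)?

73 months

Option A: at 10.25% the monthly rate is 0.0085417, so the payment is 250,000 × 0.0085417 / (1 − 1.0085417^−120) = $3,338.48.
Option B: monthly rate = 9.75%/12 = 0.0081250; payment = 250,000 × 0.0081250 / (1 − (1+0.0081250)^−120) = $3,269.26.
Monthly savings = $3,338.48 − $3,269.26 = $69.22.
Break-even = $5,000.00 / $69.22 = 72.23 → 73 months.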